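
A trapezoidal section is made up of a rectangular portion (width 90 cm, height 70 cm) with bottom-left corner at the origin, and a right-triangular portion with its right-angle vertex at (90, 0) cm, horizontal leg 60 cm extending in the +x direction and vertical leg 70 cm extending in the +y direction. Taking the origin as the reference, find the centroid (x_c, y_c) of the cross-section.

x_c = 61.25 cm, y_c = 32.08 cm

Part | A | x̄ᵢ | ȳᵢ | A·x̄ᵢ | A·ȳᵢ
rectangular portion | 6300.00 | 45.00 | 35.00 | 283500.00 | 220500.00
triangular portion | 2100.00 | 110.00 | 23.33 | 231000.00 | 49000.00
Σ | 8400.00 |  |  | 514500.00 | 269500.00
x_c = 514500.00 / 8400.00 = 61.25 cm
y_c = 269500.00 / 8400.00 = 32.08 cm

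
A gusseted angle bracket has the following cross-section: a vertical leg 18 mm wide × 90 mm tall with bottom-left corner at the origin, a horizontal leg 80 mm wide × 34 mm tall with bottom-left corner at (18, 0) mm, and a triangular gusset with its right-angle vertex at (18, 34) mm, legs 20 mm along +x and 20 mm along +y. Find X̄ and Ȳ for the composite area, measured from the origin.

X̄ = 39.05 mm, Ȳ = 28.03 mm

vertical leg: A = 18 × 90 = 1620.00, centroid at (9.00, 45.00).
horizontal leg: A = 80 × 34 = 2720.00, centroid at (58.00, 17.00).
gusset: A = ½·20·20 = 200.00, centroid at (24.67, 40.67).
ΣA = 4540.00 mm², ΣAX̄ = 177273.33 mm³, ΣAȲ = 127273.33 mm³.
X̄ = 177273.33/4540.00 = 39.05 mm; Ȳ = 127273.33/4540.00 = 28.03 mm.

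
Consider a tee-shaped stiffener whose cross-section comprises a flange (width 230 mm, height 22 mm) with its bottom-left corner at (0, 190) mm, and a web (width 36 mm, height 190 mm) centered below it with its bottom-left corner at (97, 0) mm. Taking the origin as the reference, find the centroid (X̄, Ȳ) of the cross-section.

X̄ = 115.00 mm, Ȳ = 140.07 mm

Part | A | x̄ᵢ | ȳᵢ | A·x̄ᵢ | A·ȳᵢ
web | 6840.00 | 115.00 | 95.00 | 786600.00 | 649800.00
flange | 5060.00 | 115.00 | 201.00 | 581900.00 | 1017060.00
Σ | 11900.00 |  |  | 1368500.00 | 1666860.00
X̄ = 1368500.00 / 11900.00 = 115.00 mm
Ȳ = 1666860.00 / 11900.00 = 140.07 mm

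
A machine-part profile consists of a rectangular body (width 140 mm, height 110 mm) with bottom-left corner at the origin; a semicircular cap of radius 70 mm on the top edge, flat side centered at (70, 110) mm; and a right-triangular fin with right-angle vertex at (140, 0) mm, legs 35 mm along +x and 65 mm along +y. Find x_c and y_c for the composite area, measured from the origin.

x_c = 73.83 mm, y_c = 80.34 mm

rectangular body: A = 140 × 110 = 15400.00, centroid at (70.00, 55.00).
semicircular top: A = ½π·70² = 7696.90, centroid at (70.00, 139.71).
triangular fin: A = ½·35·65 = 1137.50, centroid at (151.67, 21.67).
ΣA = 24234.40 mm²
ΣAx_c = (15400.00)(70.00) + (7696.90)(70.00) + (1137.50)(151.67) = 1789303.97 mm³
ΣAy_c = (15400.00)(55.00) + (7696.90)(139.71) + (1137.50)(21.67) = 1946971.72 mm³
x_c = 1789303.97 / 24234.40 = 73.83 mm
y_c = 1946971.72 / 24234.40 = 80.34 mm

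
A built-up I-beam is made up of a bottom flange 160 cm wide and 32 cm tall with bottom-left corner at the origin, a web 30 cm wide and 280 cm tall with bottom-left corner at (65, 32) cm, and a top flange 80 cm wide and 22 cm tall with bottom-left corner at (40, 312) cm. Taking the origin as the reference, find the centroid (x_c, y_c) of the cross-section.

x_c = 80.00 cm, y_c = 137.12 cm

bottom flange: A = 160 × 32 = 5120.00, centroid at (80.00, 16.00).
web: A = 30 × 280 = 8400.00, centroid at (80.00, 172.00).
top flange: A = 80 × 22 = 1760.00, centroid at (80.00, 323.00).
ΣA = 15280.00 cm², ΣAx_c = 1222400.00 cm³, ΣAy_c = 2095200.00 cm³.
x_c = 1222400.00/15280.00 = 80.00 cm; y_c = 2095200.00/15280.00 = 137.12 cm.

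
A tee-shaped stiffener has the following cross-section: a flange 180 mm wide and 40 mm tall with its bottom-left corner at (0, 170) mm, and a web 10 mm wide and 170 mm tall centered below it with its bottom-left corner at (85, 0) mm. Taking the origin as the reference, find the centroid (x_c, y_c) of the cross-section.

x_c = 90.00 mm, y_c = 169.94 mm

Part | A | x̄ᵢ | ȳᵢ | A·x̄ᵢ | A·ȳᵢ
web | 1700.00 | 90.00 | 85.00 | 153000.00 | 144500.00
flange | 7200.00 | 90.00 | 190.00 | 648000.00 | 1368000.00
Σ | 8900.00 |  |  | 801000.00 | 1512500.00
x_c = 801000.00 / 8900.00 = 90.00 mm
y_c = 1512500.00 / 8900.00 = 169.94 mm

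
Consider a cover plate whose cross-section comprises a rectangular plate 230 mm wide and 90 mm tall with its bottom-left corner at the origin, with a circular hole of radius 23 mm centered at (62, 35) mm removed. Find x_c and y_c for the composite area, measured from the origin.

plate: A = 230 × 90 = 20700.00, centroid at (115.00, 45.00).
hole: A = −π·23² = -1661.90, centroid at (62.00, 35.00).
ΣA = 19038.10 mm², ΣAx_c = 2277462.04 mm³, ΣAy_c = 873333.41 mm³.
x_c = 2277462.04/19038.10 = 119.63 mm; y_c = 873333.41/19038.10 = 45.87 mm.

x_c = 119.63 mm, y_c = 45.87 mm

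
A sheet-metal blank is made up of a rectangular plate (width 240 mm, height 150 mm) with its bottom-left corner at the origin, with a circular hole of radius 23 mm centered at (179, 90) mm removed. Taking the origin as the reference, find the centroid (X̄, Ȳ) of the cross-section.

Part | A | x̄ᵢ | ȳᵢ | A·x̄ᵢ | A·ȳᵢ
plate | 36000.00 | 120.00 | 75.00 | 4320000.00 | 2700000.00
hole | -1661.90 | 179.00 | 90.00 | -297480.55 | -149571.23
Σ | 34338.10 |  |  | 4022519.45 | 2550428.77
X̄ = 4022519.45 / 34338.10 = 117.14 mm
Ȳ = 2550428.77 / 34338.10 = 74.27 mm

X̄ = 117.14 mm, Ȳ = 74.27 mm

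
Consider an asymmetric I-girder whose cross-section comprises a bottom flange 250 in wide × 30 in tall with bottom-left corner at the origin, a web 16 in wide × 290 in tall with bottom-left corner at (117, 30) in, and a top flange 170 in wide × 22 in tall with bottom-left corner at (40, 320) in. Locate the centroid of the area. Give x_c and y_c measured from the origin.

x_c = 125.00 in, y_c = 136.17 in

bottom flange: A = 250 × 30 = 7500.00, centroid at (125.00, 15.00).
web: A = 16 × 290 = 4640.00, centroid at (125.00, 175.00).
top flange: A = 170 × 22 = 3740.00, centroid at (125.00, 331.00).
ΣA = 15880.00 in², ΣAx_c = 1985000.00 in³, ΣAy_c = 2162440.00 in³.
x_c = 1985000.00/15880.00 = 125.00 in; y_c = 2162440.00/15880.00 = 136.17 in.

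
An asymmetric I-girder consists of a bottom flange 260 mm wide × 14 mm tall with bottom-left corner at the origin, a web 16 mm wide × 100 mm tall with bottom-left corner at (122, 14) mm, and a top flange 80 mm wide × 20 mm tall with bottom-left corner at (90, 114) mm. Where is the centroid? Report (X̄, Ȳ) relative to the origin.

X̄ = 130.00 mm, Ȳ = 47.70 mm

bottom flange: A = 260 × 14 = 3640.00, centroid at (130.00, 7.00).
web: A = 16 × 100 = 1600.00, centroid at (130.00, 64.00).
top flange: A = 80 × 20 = 1600.00, centroid at (130.00, 124.00).
ΣA = 6840.00 mm²
ΣAX̄ = (3640.00)(130.00) + (1600.00)(130.00) + (1600.00)(130.00) = 889200.00 mm³
ΣAȲ = (3640.00)(7.00) + (1600.00)(64.00) + (1600.00)(124.00) = 326280.00 mm³
X̄ = 889200.00 / 6840.00 = 130.00 mm
Ȳ = 326280.00 / 6840.00 = 47.70 mm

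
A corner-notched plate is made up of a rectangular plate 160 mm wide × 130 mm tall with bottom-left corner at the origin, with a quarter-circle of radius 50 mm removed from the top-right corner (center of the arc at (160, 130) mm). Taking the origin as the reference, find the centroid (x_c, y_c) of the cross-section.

Part | A | x̄ᵢ | ȳᵢ | A·x̄ᵢ | A·ȳᵢ
plate | 20800.00 | 80.00 | 65.00 | 1664000.00 | 1352000.00
removed quarter-circle | -1963.50 | 138.78 | 108.78 | -272492.60 | -213587.74
Σ | 18836.50 |  |  | 1391507.40 | 1138412.26
x_c = 1391507.40 / 18836.50 = 73.87 mm
y_c = 1138412.26 / 18836.50 = 60.44 mm

x_c = 73.87 mm, y_c = 60.44 mm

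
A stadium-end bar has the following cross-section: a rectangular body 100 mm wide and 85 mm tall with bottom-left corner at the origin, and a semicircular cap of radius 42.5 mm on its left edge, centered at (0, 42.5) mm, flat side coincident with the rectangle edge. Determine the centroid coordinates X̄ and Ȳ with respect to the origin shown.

X̄ = 32.97 mm, Ȳ = 42.50 mm

Part | A | x̄ᵢ | ȳᵢ | A·x̄ᵢ | A·ȳᵢ
rectangular body | 8500.00 | 50.00 | 42.50 | 425000.00 | 361250.00
semicircular end | 2837.25 | -18.04 | 42.50 | -51177.08 | 120583.16
Σ | 11337.25 |  |  | 373822.92 | 481833.16
X̄ = 373822.92 / 11337.25 = 32.97 mm
Ȳ = 481833.16 / 11337.25 = 42.50 mm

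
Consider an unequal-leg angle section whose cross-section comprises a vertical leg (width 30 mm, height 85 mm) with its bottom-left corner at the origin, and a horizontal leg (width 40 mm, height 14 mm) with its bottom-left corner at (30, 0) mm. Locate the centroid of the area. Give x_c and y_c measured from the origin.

x_c = 21.30 mm, y_c = 36.11 mm

vertical leg: A = 30 × 85 = 2550.00, centroid at (15.00, 42.50).
horizontal leg: A = 40 × 14 = 560.00, centroid at (50.00, 7.00).
ΣA = 3110.00 mm², ΣAx_c = 66250.00 mm³, ΣAy_c = 112295.00 mm³.
x_c = 66250.00/3110.00 = 21.30 mm; y_c = 112295.00/3110.00 = 36.11 mm.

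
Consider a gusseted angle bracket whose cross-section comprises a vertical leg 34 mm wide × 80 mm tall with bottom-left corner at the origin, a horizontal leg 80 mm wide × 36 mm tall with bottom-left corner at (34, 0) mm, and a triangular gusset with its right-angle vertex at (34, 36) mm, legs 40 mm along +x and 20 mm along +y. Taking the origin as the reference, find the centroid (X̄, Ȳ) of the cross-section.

Part | A | x̄ᵢ | ȳᵢ | A·x̄ᵢ | A·ȳᵢ
vertical leg | 2720.00 | 17.00 | 40.00 | 46240.00 | 108800.00
horizontal leg | 2880.00 | 74.00 | 18.00 | 213120.00 | 51840.00
gusset | 400.00 | 47.33 | 42.67 | 18933.33 | 17066.67
Σ | 6000.00 |  |  | 278293.33 | 177706.67
X̄ = 278293.33 / 6000.00 = 46.38 mm
Ȳ = 177706.67 / 6000.00 = 29.62 mm

X̄ = 46.38 mm, Ȳ = 29.62 mm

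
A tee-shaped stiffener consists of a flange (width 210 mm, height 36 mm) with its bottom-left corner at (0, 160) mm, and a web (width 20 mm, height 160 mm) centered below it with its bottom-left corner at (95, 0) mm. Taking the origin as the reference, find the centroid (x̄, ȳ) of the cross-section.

x̄ = 105.00 mm, ȳ = 148.86 mm

Part | A | x̄ᵢ | ȳᵢ | A·x̄ᵢ | A·ȳᵢ
web | 3200.00 | 105.00 | 80.00 | 336000.00 | 256000.00
flange | 7560.00 | 105.00 | 178.00 | 793800.00 | 1345680.00
Σ | 10760.00 |  |  | 1129800.00 | 1601680.00
x̄ = 1129800.00 / 10760.00 = 105.00 mm
ȳ = 1601680.00 / 10760.00 = 148.86 mm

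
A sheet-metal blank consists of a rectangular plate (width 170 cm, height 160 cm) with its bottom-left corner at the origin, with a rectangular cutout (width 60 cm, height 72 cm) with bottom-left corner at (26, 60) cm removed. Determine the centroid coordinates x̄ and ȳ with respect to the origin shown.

x̄ = 90.48 cm, ȳ = 76.98 cm

plate: A = 170 × 160 = 27200.00, centroid at (85.00, 80.00).
hole: A = −(60 × 72) = -4320.00, centroid at (56.00, 96.00).
ΣA = 22880.00 cm², ΣAx̄ = 2070080.00 cm³, ΣAȳ = 1761280.00 cm³.
x̄ = 2070080.00/22880.00 = 90.48 cm; ȳ = 1761280.00/22880.00 = 76.98 cm.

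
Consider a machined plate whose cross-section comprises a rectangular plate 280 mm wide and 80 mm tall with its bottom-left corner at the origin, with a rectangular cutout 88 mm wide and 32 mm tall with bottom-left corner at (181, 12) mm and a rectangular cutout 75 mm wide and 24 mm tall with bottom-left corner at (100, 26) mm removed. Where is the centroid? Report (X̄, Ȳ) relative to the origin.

plate: A = 280 × 80 = 22400.00, centroid at (140.00, 40.00).
hole 1: A = −(88 × 32) = -2816.00, centroid at (225.00, 28.00).
hole 2: A = −(75 × 24) = -1800.00, centroid at (137.50, 38.00).
ΣA = 17784.00 mm²
ΣAX̄ = (22400.00)(140.00) + (-2816.00)(225.00) + (-1800.00)(137.50) = 2254900.00 mm³
ΣAȲ = (22400.00)(40.00) + (-2816.00)(28.00) + (-1800.00)(38.00) = 748752.00 mm³
X̄ = 2254900.00 / 17784.00 = 126.79 mm
Ȳ = 748752.00 / 17784.00 = 42.10 mm

X̄ = 126.79 mm, Ȳ = 42.10 mm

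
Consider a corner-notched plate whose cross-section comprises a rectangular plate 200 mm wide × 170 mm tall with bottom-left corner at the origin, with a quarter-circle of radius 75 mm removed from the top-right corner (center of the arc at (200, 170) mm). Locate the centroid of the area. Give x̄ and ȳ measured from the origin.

x̄ = 89.82 mm, ȳ = 77.06 mm

Part | A | x̄ᵢ | ȳᵢ | A·x̄ᵢ | A·ȳᵢ
plate | 34000.00 | 100.00 | 85.00 | 3400000.00 | 2890000.00
removed quarter-circle | -4417.86 | 168.17 | 138.17 | -742947.93 | -610411.99
Σ | 29582.14 |  |  | 2657052.07 | 2279588.01
x̄ = 2657052.07 / 29582.14 = 89.82 mm
ȳ = 2279588.01 / 29582.14 = 77.06 mm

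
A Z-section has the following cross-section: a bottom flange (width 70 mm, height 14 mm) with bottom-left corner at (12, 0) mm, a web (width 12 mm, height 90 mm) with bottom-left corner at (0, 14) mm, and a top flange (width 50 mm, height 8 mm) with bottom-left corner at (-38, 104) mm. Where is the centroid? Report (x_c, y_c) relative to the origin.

bottom flange: A = 70 × 14 = 980.00, centroid at (47.00, 7.00).
web: A = 12 × 90 = 1080.00, centroid at (6.00, 59.00).
top flange: A = 50 × 8 = 400.00, centroid at (-13.00, 108.00).
ΣA = 2460.00 mm²
ΣAx_c = (980.00)(47.00) + (1080.00)(6.00) + (400.00)(-13.00) = 47340.00 mm³
ΣAy_c = (980.00)(7.00) + (1080.00)(59.00) + (400.00)(108.00) = 113780.00 mm³
x_c = 47340.00 / 2460.00 = 19.24 mm
y_c = 113780.00 / 2460.00 = 46.25 mm

x_c = 19.24 mm, y_c = 46.25 mm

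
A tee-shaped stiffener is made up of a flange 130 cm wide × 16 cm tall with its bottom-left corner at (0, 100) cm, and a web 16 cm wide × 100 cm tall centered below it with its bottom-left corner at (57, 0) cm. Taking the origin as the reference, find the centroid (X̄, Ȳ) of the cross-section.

web: A = 16 × 100 = 1600.00, centroid at (65.00, 50.00).
flange: A = 130 × 16 = 2080.00, centroid at (65.00, 108.00).
ΣA = 3680.00 cm²
ΣAX̄ = (1600.00)(65.00) + (2080.00)(65.00) = 239200.00 cm³
ΣAȲ = (1600.00)(50.00) + (2080.00)(108.00) = 304640.00 cm³
X̄ = 239200.00 / 3680.00 = 65.00 cm
Ȳ = 304640.00 / 3680.00 = 82.78 cm

X̄ = 65.00 cm, Ȳ = 82.78 cm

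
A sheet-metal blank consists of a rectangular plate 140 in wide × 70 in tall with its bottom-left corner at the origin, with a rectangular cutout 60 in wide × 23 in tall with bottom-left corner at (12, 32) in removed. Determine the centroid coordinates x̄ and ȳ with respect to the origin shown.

x̄ = 74.59 in, ȳ = 33.61 in

Part | A | x̄ᵢ | ȳᵢ | A·x̄ᵢ | A·ȳᵢ
plate | 9800.00 | 70.00 | 35.00 | 686000.00 | 343000.00
hole | -1380.00 | 42.00 | 43.50 | -57960.00 | -60030.00
Σ | 8420.00 |  |  | 628040.00 | 282970.00
x̄ = 628040.00 / 8420.00 = 74.59 in
ȳ = 282970.00 / 8420.00 = 33.61 in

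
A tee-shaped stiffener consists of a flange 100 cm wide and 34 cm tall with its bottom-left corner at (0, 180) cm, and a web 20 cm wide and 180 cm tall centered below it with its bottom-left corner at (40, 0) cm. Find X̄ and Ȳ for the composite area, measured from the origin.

web: A = 20 × 180 = 3600.00, centroid at (50.00, 90.00).
flange: A = 100 × 34 = 3400.00, centroid at (50.00, 197.00).
ΣA = 7000.00 cm², ΣAX̄ = 350000.00 cm³, ΣAȲ = 993800.00 cm³.
X̄ = 350000.00/7000.00 = 50.00 cm; Ȳ = 993800.00/7000.00 = 141.97 cm.

X̄ = 50.00 cm, Ȳ = 141.97 cm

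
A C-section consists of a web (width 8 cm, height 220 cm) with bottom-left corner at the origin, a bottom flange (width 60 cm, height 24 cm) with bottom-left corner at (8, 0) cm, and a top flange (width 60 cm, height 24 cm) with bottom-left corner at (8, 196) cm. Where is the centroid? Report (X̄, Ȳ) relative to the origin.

Part | A | x̄ᵢ | ȳᵢ | A·x̄ᵢ | A·ȳᵢ
web | 1760.00 | 4.00 | 110.00 | 7040.00 | 193600.00
bottom flange | 1440.00 | 38.00 | 12.00 | 54720.00 | 17280.00
top flange | 1440.00 | 38.00 | 208.00 | 54720.00 | 299520.00
Σ | 4640.00 |  |  | 116480.00 | 510400.00
X̄ = 116480.00 / 4640.00 = 25.10 cm
Ȳ = 510400.00 / 4640.00 = 110.00 cm

X̄ = 25.10 cm, Ȳ = 110.00 cm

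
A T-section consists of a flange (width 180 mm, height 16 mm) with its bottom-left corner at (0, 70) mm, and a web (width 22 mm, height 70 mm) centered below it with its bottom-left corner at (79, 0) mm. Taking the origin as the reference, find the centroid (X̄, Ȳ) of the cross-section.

web: A = 22 × 70 = 1540.00, centroid at (90.00, 35.00).
flange: A = 180 × 16 = 2880.00, centroid at (90.00, 78.00).
ΣA = 4420.00 mm²
ΣAX̄ = (1540.00)(90.00) + (2880.00)(90.00) = 397800.00 mm³
ΣAȲ = (1540.00)(35.00) + (2880.00)(78.00) = 278540.00 mm³
X̄ = 397800.00 / 4420.00 = 90.00 mm
Ȳ = 278540.00 / 4420.00 = 63.02 mm

X̄ = 90.00 mm, Ȳ = 63.02 mm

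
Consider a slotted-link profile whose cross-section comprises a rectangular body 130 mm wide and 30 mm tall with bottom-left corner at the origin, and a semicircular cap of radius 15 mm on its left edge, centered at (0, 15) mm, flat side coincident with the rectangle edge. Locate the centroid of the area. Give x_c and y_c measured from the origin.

rectangular body: A = 130 × 30 = 3900.00, centroid at (65.00, 15.00).
semicircular end: A = ½π·15² = 353.43, centroid at (-6.37, 15.00).
ΣA = 4253.43 mm², ΣAx_c = 251250.00 mm³, ΣAy_c = 63801.44 mm³.
x_c = 251250.00/4253.43 = 59.07 mm; y_c = 63801.44/4253.43 = 15.00 mm.

x_c = 59.07 mm, y_c = 15.00 mm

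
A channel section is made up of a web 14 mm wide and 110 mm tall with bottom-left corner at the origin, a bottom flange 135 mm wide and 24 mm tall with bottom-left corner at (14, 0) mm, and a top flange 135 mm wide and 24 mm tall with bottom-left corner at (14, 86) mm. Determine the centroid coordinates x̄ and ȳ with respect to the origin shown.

x̄ = 67.19 mm, ȳ = 55.00 mm

Part | A | x̄ᵢ | ȳᵢ | A·x̄ᵢ | A·ȳᵢ
web | 1540.00 | 7.00 | 55.00 | 10780.00 | 84700.00
bottom flange | 3240.00 | 81.50 | 12.00 | 264060.00 | 38880.00
top flange | 3240.00 | 81.50 | 98.00 | 264060.00 | 317520.00
Σ | 8020.00 |  |  | 538900.00 | 441100.00
x̄ = 538900.00 / 8020.00 = 67.19 mm
ȳ = 441100.00 / 8020.00 = 55.00 mm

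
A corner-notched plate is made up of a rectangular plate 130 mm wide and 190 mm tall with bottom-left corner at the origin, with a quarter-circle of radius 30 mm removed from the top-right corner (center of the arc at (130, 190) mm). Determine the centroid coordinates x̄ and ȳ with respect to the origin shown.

x̄ = 63.46 mm, ȳ = 92.58 mm

plate: A = 130 × 190 = 24700.00, centroid at (65.00, 95.00).
removed quarter-circle: A = −¼π·30² = -706.86, centroid at (117.27, 177.27).
ΣA = 23993.14 mm²
ΣAx̄ = (24700.00)(65.00) + (-706.86)(117.27) = 1522608.41 mm³
ΣAȳ = (24700.00)(95.00) + (-706.86)(177.27) = 2221196.91 mm³
x̄ = 1522608.41 / 23993.14 = 63.46 mm
ȳ = 2221196.91 / 23993.14 = 92.58 mm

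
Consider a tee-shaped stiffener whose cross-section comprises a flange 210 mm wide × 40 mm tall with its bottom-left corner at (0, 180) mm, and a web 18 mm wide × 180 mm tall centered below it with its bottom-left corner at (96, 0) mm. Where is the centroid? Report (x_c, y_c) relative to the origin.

web: A = 18 × 180 = 3240.00, centroid at (105.00, 90.00).
flange: A = 210 × 40 = 8400.00, centroid at (105.00, 200.00).
ΣA = 11640.00 mm²
ΣAx_c = (3240.00)(105.00) + (8400.00)(105.00) = 1222200.00 mm³
ΣAy_c = (3240.00)(90.00) + (8400.00)(200.00) = 1971600.00 mm³
x_c = 1222200.00 / 11640.00 = 105.00 mm
y_c = 1971600.00 / 11640.00 = 169.38 mm

x_c = 105.00 mm, y_c = 169.38 mm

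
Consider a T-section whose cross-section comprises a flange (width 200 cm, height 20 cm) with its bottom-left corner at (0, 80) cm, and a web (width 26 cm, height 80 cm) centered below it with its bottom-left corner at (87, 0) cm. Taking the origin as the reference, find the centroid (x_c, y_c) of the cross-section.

x_c = 100.00 cm, y_c = 72.89 cm

web: A = 26 × 80 = 2080.00, centroid at (100.00, 40.00).
flange: A = 200 × 20 = 4000.00, centroid at (100.00, 90.00).
ΣA = 6080.00 cm², ΣAx_c = 608000.00 cm³, ΣAy_c = 443200.00 cm³.
x_c = 608000.00/6080.00 = 100.00 cm; y_c = 443200.00/6080.00 = 72.89 cm.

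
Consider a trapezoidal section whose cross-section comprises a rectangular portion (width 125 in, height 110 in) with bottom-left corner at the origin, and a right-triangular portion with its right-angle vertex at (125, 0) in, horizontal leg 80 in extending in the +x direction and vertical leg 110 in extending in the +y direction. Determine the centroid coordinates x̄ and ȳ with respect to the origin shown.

rectangular portion: A = 125 × 110 = 13750.00, centroid at (62.50, 55.00).
triangular portion: A = ½·80·110 = 4400.00, centroid at (151.67, 36.67).
ΣA = 18150.00 in²
ΣAx̄ = (13750.00)(62.50) + (4400.00)(151.67) = 1526708.33 in³
ΣAȳ = (13750.00)(55.00) + (4400.00)(36.67) = 917583.33 in³
x̄ = 1526708.33 / 18150.00 = 84.12 in
ȳ = 917583.33 / 18150.00 = 50.56 in

x̄ = 84.12 in, ȳ = 50.56 in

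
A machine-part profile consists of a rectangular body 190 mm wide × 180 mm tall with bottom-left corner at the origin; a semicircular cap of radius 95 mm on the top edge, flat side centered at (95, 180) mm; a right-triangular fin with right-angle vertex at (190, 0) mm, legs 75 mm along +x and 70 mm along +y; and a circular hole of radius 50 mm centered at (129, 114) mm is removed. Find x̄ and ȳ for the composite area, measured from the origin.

rectangular body: A = 190 × 180 = 34200.00, centroid at (95.00, 90.00).
semicircular top: A = ½π·95² = 14176.44, centroid at (95.00, 220.32).
triangular fin: A = ½·75·70 = 2625.00, centroid at (215.00, 23.33).
hole: A = −π·50² = -7853.98, centroid at (129.00, 114.00).
ΣA = 43147.46 mm²
ΣAx̄ = (34200.00)(95.00) + (14176.44)(95.00) + (2625.00)(215.00) + (-7853.98)(129.00) = 4146972.87 mm³
ΣAȳ = (34200.00)(90.00) + (14176.44)(220.32) + (2625.00)(23.33) + (-7853.98)(114.00) = 5367238.06 mm³
x̄ = 4146972.87 / 43147.46 = 96.11 mm
ȳ = 5367238.06 / 43147.46 = 124.39 mm

x̄ = 96.11 mm, ȳ = 124.39 mm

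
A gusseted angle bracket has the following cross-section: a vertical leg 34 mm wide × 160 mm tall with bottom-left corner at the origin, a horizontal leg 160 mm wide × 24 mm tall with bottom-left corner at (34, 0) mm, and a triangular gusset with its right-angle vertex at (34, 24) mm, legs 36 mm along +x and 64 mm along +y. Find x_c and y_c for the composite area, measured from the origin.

Part | A | x̄ᵢ | ȳᵢ | A·x̄ᵢ | A·ȳᵢ
vertical leg | 5440.00 | 17.00 | 80.00 | 92480.00 | 435200.00
horizontal leg | 3840.00 | 114.00 | 12.00 | 437760.00 | 46080.00
gusset | 1152.00 | 46.00 | 45.33 | 52992.00 | 52224.00
Σ | 10432.00 |  |  | 583232.00 | 533504.00
x_c = 583232.00 / 10432.00 = 55.91 mm
y_c = 533504.00 / 10432.00 = 51.14 mm

x_c = 55.91 mm, y_c = 51.14 mm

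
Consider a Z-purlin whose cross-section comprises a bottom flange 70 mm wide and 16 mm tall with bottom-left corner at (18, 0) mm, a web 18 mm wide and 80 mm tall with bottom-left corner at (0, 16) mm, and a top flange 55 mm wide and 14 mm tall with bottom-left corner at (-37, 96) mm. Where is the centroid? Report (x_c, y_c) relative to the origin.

bottom flange: A = 70 × 16 = 1120.00, centroid at (53.00, 8.00).
web: A = 18 × 80 = 1440.00, centroid at (9.00, 56.00).
top flange: A = 55 × 14 = 770.00, centroid at (-9.50, 103.00).
ΣA = 3330.00 mm²
ΣAx_c = (1120.00)(53.00) + (1440.00)(9.00) + (770.00)(-9.50) = 65005.00 mm³
ΣAy_c = (1120.00)(8.00) + (1440.00)(56.00) + (770.00)(103.00) = 168910.00 mm³
x_c = 65005.00 / 3330.00 = 19.52 mm
y_c = 168910.00 / 3330.00 = 50.72 mm

x_c = 19.52 mm, y_c = 50.72 mm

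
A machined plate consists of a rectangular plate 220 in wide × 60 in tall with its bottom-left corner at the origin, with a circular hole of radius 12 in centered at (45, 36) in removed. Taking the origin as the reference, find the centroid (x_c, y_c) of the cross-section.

Part | A | x̄ᵢ | ȳᵢ | A·x̄ᵢ | A·ȳᵢ
plate | 13200.00 | 110.00 | 30.00 | 1452000.00 | 396000.00
hole | -452.39 | 45.00 | 36.00 | -20357.52 | -16286.02
Σ | 12747.61 |  |  | 1431642.48 | 379713.98
x_c = 1431642.48 / 12747.61 = 112.31 in
y_c = 379713.98 / 12747.61 = 29.79 in

x_c = 112.31 in, y_c = 29.79 in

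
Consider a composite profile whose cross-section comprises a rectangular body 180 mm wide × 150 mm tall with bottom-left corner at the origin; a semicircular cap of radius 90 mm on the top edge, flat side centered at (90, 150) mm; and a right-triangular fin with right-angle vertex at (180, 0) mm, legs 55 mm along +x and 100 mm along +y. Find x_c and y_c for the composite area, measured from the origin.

Part | A | x̄ᵢ | ȳᵢ | A·x̄ᵢ | A·ȳᵢ
rectangular body | 27000.00 | 90.00 | 75.00 | 2430000.00 | 2025000.00
semicircular top | 12723.45 | 90.00 | 188.20 | 1145110.52 | 2394517.54
triangular fin | 2750.00 | 198.33 | 33.33 | 545416.67 | 91666.67
Σ | 42473.45 |  |  | 4120527.19 | 4511184.20
x_c = 4120527.19 / 42473.45 = 97.01 mm
y_c = 4511184.20 / 42473.45 = 106.21 mm

x_c = 97.01 mm, y_c = 106.21 mm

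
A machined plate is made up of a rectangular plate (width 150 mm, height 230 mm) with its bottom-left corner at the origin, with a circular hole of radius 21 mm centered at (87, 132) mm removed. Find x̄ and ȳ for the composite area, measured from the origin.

Part | A | x̄ᵢ | ȳᵢ | A·x̄ᵢ | A·ȳᵢ
plate | 34500.00 | 75.00 | 115.00 | 2587500.00 | 3967500.00
hole | -1385.44 | 87.00 | 132.00 | -120533.49 | -182878.39
Σ | 33114.56 |  |  | 2466966.51 | 3784621.61
x̄ = 2466966.51 / 33114.56 = 74.50 mm
ȳ = 3784621.61 / 33114.56 = 114.29 mm

x̄ = 74.50 mm, ȳ = 114.29 mm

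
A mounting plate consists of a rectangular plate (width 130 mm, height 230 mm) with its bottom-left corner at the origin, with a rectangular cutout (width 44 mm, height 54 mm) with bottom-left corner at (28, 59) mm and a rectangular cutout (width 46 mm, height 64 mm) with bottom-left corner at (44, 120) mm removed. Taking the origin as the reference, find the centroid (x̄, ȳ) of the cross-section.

x̄ = 66.21 mm, ȳ = 113.37 mm

Part | A | x̄ᵢ | ȳᵢ | A·x̄ᵢ | A·ȳᵢ
plate | 29900.00 | 65.00 | 115.00 | 1943500.00 | 3438500.00
hole 1 | -2376.00 | 50.00 | 86.00 | -118800.00 | -204336.00
hole 2 | -2944.00 | 67.00 | 152.00 | -197248.00 | -447488.00
Σ | 24580.00 |  |  | 1627452.00 | 2786676.00
x̄ = 1627452.00 / 24580.00 = 66.21 mm
ȳ = 2786676.00 / 24580.00 = 113.37 mm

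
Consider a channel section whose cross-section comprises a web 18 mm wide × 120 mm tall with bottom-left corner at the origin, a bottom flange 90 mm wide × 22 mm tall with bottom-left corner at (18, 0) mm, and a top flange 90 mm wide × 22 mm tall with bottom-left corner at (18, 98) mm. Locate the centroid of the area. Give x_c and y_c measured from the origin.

Part | A | x̄ᵢ | ȳᵢ | A·x̄ᵢ | A·ȳᵢ
web | 2160.00 | 9.00 | 60.00 | 19440.00 | 129600.00
bottom flange | 1980.00 | 63.00 | 11.00 | 124740.00 | 21780.00
top flange | 1980.00 | 63.00 | 109.00 | 124740.00 | 215820.00
Σ | 6120.00 |  |  | 268920.00 | 367200.00
x_c = 268920.00 / 6120.00 = 43.94 mm
y_c = 367200.00 / 6120.00 = 60.00 mm

x_c = 43.94 mm, y_c = 60.00 mm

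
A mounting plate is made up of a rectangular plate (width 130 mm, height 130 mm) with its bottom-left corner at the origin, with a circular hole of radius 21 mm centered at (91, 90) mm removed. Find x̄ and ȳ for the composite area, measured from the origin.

plate: A = 130 × 130 = 16900.00, centroid at (65.00, 65.00).
hole: A = −π·21² = -1385.44, centroid at (91.00, 90.00).
ΣA = 15514.56 mm², ΣAx̄ = 972424.75 mm³, ΣAȳ = 973810.19 mm³.
x̄ = 972424.75/15514.56 = 62.68 mm; ȳ = 973810.19/15514.56 = 62.77 mm.

x̄ = 62.68 mm, ȳ = 62.77 mm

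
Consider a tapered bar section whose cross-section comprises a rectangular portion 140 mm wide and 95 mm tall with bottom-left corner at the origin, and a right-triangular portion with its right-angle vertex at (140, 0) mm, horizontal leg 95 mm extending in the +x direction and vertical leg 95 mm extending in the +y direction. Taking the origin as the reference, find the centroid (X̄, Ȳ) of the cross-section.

X̄ = 95.76 mm, Ȳ = 43.49 mm

rectangular portion: A = 140 × 95 = 13300.00, centroid at (70.00, 47.50).
triangular portion: A = ½·95·95 = 4512.50, centroid at (171.67, 31.67).
ΣA = 17812.50 mm²
ΣAX̄ = (13300.00)(70.00) + (4512.50)(171.67) = 1705645.83 mm³
ΣAȲ = (13300.00)(47.50) + (4512.50)(31.67) = 774645.83 mm³
X̄ = 1705645.83 / 17812.50 = 95.76 mm
Ȳ = 774645.83 / 17812.50 = 43.49 mm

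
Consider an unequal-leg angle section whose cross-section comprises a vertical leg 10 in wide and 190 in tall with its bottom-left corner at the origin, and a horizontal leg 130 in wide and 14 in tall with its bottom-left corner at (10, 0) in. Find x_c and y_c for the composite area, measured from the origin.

vertical leg: A = 10 × 190 = 1900.00, centroid at (5.00, 95.00).
horizontal leg: A = 130 × 14 = 1820.00, centroid at (75.00, 7.00).
ΣA = 3720.00 in², ΣAx_c = 146000.00 in³, ΣAy_c = 193240.00 in³.
x_c = 146000.00/3720.00 = 39.25 in; y_c = 193240.00/3720.00 = 51.95 in.

x_c = 39.25 in, y_c = 51.95 in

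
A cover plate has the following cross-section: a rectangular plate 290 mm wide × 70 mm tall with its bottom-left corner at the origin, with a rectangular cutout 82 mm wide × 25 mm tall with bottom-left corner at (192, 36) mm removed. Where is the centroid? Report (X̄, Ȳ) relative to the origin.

X̄ = 135.12 mm, Ȳ = 33.48 mm

plate: A = 290 × 70 = 20300.00, centroid at (145.00, 35.00).
hole: A = −(82 × 25) = -2050.00, centroid at (233.00, 48.50).
ΣA = 18250.00 mm²
ΣAX̄ = (20300.00)(145.00) + (-2050.00)(233.00) = 2465850.00 mm³
ΣAȲ = (20300.00)(35.00) + (-2050.00)(48.50) = 611075.00 mm³
X̄ = 2465850.00 / 18250.00 = 135.12 mm
Ȳ = 611075.00 / 18250.00 = 33.48 mm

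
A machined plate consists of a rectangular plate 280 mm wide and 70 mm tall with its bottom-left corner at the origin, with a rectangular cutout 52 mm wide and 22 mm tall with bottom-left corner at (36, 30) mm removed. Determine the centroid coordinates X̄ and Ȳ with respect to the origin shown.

Part | A | x̄ᵢ | ȳᵢ | A·x̄ᵢ | A·ȳᵢ
plate | 19600.00 | 140.00 | 35.00 | 2744000.00 | 686000.00
hole | -1144.00 | 62.00 | 41.00 | -70928.00 | -46904.00
Σ | 18456.00 |  |  | 2673072.00 | 639096.00
X̄ = 2673072.00 / 18456.00 = 144.83 mm
Ȳ = 639096.00 / 18456.00 = 34.63 mm

X̄ = 144.83 mm, Ȳ = 34.63 mm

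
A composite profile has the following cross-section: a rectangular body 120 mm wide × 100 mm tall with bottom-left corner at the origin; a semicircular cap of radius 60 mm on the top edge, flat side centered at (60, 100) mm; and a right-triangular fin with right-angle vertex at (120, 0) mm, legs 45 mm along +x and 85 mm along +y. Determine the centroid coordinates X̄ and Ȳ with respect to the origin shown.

rectangular body: A = 120 × 100 = 12000.00, centroid at (60.00, 50.00).
semicircular top: A = ½π·60² = 5654.87, centroid at (60.00, 125.46).
triangular fin: A = ½·45·85 = 1912.50, centroid at (135.00, 28.33).
ΣA = 19567.37 mm², ΣAX̄ = 1317479.51 mm³, ΣAȲ = 1363674.18 mm³.
X̄ = 1317479.51/19567.37 = 67.33 mm; Ȳ = 1363674.18/19567.37 = 69.69 mm.

X̄ = 67.33 mm, Ȳ = 69.69 mm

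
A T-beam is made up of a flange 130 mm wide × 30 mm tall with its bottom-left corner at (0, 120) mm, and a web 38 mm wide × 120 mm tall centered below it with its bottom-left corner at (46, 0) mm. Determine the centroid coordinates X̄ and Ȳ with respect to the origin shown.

X̄ = 65.00 mm, Ȳ = 94.57 mm

Part | A | x̄ᵢ | ȳᵢ | A·x̄ᵢ | A·ȳᵢ
web | 4560.00 | 65.00 | 60.00 | 296400.00 | 273600.00
flange | 3900.00 | 65.00 | 135.00 | 253500.00 | 526500.00
Σ | 8460.00 |  |  | 549900.00 | 800100.00
X̄ = 549900.00 / 8460.00 = 65.00 mm
Ȳ = 800100.00 / 8460.00 = 94.57 mm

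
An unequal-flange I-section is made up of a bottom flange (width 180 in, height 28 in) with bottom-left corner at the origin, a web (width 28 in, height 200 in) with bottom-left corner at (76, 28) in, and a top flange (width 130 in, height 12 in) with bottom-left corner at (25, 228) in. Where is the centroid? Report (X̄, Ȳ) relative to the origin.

X̄ = 90.00 in, Ȳ = 94.46 in

bottom flange: A = 180 × 28 = 5040.00, centroid at (90.00, 14.00).
web: A = 28 × 200 = 5600.00, centroid at (90.00, 128.00).
top flange: A = 130 × 12 = 1560.00, centroid at (90.00, 234.00).
ΣA = 12200.00 in²
ΣAX̄ = (5040.00)(90.00) + (5600.00)(90.00) + (1560.00)(90.00) = 1098000.00 in³
ΣAȲ = (5040.00)(14.00) + (5600.00)(128.00) + (1560.00)(234.00) = 1152400.00 in³
X̄ = 1098000.00 / 12200.00 = 90.00 in
Ȳ = 1152400.00 / 12200.00 = 94.46 in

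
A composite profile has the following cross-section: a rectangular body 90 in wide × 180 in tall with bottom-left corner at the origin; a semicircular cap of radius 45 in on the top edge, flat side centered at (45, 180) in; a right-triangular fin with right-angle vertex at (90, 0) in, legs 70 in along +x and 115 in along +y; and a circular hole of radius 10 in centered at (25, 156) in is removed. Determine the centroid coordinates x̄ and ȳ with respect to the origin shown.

rectangular body: A = 90 × 180 = 16200.00, centroid at (45.00, 90.00).
semicircular top: A = ½π·45² = 3180.86, centroid at (45.00, 199.10).
triangular fin: A = ½·70·115 = 4025.00, centroid at (113.33, 38.33).
hole: A = −π·10² = -314.16, centroid at (25.00, 156.00).
ΣA = 23091.70 in²
ΣAx̄ = (16200.00)(45.00) + (3180.86)(45.00) + (4025.00)(113.33) + (-314.16)(25.00) = 1320451.50 in³
ΣAȳ = (16200.00)(90.00) + (3180.86)(199.10) + (4025.00)(38.33) + (-314.16)(156.00) = 2196588.08 in³
x̄ = 1320451.50 / 23091.70 = 57.18 in
ȳ = 2196588.08 / 23091.70 = 95.12 in

x̄ = 57.18 in, ȳ = 95.12 in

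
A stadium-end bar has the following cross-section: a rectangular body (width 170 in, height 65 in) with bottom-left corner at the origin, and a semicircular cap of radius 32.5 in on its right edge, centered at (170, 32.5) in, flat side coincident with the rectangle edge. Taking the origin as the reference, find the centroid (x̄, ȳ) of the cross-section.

Part | A | x̄ᵢ | ȳᵢ | A·x̄ᵢ | A·ȳᵢ
rectangular body | 11050.00 | 85.00 | 32.50 | 939250.00 | 359125.00
semicircular end | 1659.15 | 183.79 | 32.50 | 304941.53 | 53922.49
Σ | 12709.15 |  |  | 1244191.53 | 413047.49
x̄ = 1244191.53 / 12709.15 = 97.90 in
ȳ = 413047.49 / 12709.15 = 32.50 in

x̄ = 97.90 in, ȳ = 32.50 in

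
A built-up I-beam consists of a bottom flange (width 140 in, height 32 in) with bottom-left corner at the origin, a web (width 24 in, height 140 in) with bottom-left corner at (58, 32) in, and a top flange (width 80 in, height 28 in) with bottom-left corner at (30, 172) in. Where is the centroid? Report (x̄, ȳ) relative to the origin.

x̄ = 70.00 in, ȳ = 82.44 in

Part | A | x̄ᵢ | ȳᵢ | A·x̄ᵢ | A·ȳᵢ
bottom flange | 4480.00 | 70.00 | 16.00 | 313600.00 | 71680.00
web | 3360.00 | 70.00 | 102.00 | 235200.00 | 342720.00
top flange | 2240.00 | 70.00 | 186.00 | 156800.00 | 416640.00
Σ | 10080.00 |  |  | 705600.00 | 831040.00
x̄ = 705600.00 / 10080.00 = 70.00 in
ȳ = 831040.00 / 10080.00 = 82.44 in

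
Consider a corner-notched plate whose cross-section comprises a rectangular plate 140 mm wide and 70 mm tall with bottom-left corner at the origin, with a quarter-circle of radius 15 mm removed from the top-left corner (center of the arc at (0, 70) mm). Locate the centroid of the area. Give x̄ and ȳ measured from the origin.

x̄ = 71.17 mm, ȳ = 34.47 mm

plate: A = 140 × 70 = 9800.00, centroid at (70.00, 35.00).
removed quarter-circle: A = −¼π·15² = -176.71, centroid at (6.37, 63.63).
ΣA = 9623.29 mm², ΣAx̄ = 684875.00 mm³, ΣAȳ = 331754.98 mm³.
x̄ = 684875.00/9623.29 = 71.17 mm; ȳ = 331754.98/9623.29 = 34.47 mm.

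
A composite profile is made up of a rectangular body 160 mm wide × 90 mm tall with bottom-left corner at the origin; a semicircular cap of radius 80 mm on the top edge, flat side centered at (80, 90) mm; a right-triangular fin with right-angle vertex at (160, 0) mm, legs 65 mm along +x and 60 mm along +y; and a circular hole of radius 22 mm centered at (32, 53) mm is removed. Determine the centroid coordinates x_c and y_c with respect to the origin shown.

x_c = 90.90 mm, y_c = 74.45 mm

rectangular body: A = 160 × 90 = 14400.00, centroid at (80.00, 45.00).
semicircular top: A = ½π·80² = 10053.10, centroid at (80.00, 123.95).
triangular fin: A = ½·65·60 = 1950.00, centroid at (181.67, 20.00).
hole: A = −π·22² = -1520.53, centroid at (32.00, 53.00).
ΣA = 24882.57 mm²
ΣAx_c = (14400.00)(80.00) + (10053.10)(80.00) + (1950.00)(181.67) + (-1520.53)(32.00) = 2261840.73 mm³
ΣAy_c = (14400.00)(45.00) + (10053.10)(123.95) + (1950.00)(20.00) + (-1520.53)(53.00) = 1852523.88 mm³
x_c = 2261840.73 / 24882.57 = 90.90 mm
y_c = 1852523.88 / 24882.57 = 74.45 mm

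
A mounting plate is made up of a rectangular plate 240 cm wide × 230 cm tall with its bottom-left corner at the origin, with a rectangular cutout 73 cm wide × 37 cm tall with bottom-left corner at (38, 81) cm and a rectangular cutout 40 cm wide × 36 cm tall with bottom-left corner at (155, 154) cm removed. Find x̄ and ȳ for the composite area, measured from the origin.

Part | A | x̄ᵢ | ȳᵢ | A·x̄ᵢ | A·ȳᵢ
plate | 55200.00 | 120.00 | 115.00 | 6624000.00 | 6348000.00
hole 1 | -2701.00 | 74.50 | 99.50 | -201224.50 | -268749.50
hole 2 | -1440.00 | 175.00 | 172.00 | -252000.00 | -247680.00
Σ | 51059.00 |  |  | 6170775.50 | 5831570.50
x̄ = 6170775.50 / 51059.00 = 120.86 cm
ȳ = 5831570.50 / 51059.00 = 114.21 cm

x̄ = 120.86 cm, ȳ = 114.21 cm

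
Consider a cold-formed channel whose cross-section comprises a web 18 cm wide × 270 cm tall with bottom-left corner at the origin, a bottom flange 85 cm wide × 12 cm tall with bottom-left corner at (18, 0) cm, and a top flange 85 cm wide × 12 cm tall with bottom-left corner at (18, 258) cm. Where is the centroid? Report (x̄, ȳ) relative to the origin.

x̄ = 24.23 cm, ȳ = 135.00 cm

web: A = 18 × 270 = 4860.00, centroid at (9.00, 135.00).
bottom flange: A = 85 × 12 = 1020.00, centroid at (60.50, 6.00).
top flange: A = 85 × 12 = 1020.00, centroid at (60.50, 264.00).
ΣA = 6900.00 cm², ΣAx̄ = 167160.00 cm³, ΣAȳ = 931500.00 cm³.
x̄ = 167160.00/6900.00 = 24.23 cm; ȳ = 931500.00/6900.00 = 135.00 cm.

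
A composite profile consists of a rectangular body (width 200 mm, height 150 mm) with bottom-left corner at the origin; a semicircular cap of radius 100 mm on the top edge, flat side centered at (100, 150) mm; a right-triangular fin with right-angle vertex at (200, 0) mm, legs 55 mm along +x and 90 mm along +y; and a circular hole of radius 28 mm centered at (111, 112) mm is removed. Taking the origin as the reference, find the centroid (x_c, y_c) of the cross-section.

x_c = 105.81 mm, y_c = 110.92 mm

rectangular body: A = 200 × 150 = 30000.00, centroid at (100.00, 75.00).
semicircular top: A = ½π·100² = 15707.96, centroid at (100.00, 192.44).
triangular fin: A = ½·55·90 = 2475.00, centroid at (218.33, 30.00).
hole: A = −π·28² = -2463.01, centroid at (111.00, 112.00).
ΣA = 45719.95 mm², ΣAx_c = 4837777.37 mm³, ΣAy_c = 5071254.19 mm³.
x_c = 4837777.37/45719.95 = 105.81 mm; y_c = 5071254.19/45719.95 = 110.92 mm.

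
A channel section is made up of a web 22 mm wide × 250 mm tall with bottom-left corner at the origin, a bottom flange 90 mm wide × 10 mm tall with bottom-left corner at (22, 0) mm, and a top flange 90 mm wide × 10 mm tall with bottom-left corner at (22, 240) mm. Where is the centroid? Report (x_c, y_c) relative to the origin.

web: A = 22 × 250 = 5500.00, centroid at (11.00, 125.00).
bottom flange: A = 90 × 10 = 900.00, centroid at (67.00, 5.00).
top flange: A = 90 × 10 = 900.00, centroid at (67.00, 245.00).
ΣA = 7300.00 mm²
ΣAx_c = (5500.00)(11.00) + (900.00)(67.00) + (900.00)(67.00) = 181100.00 mm³
ΣAy_c = (5500.00)(125.00) + (900.00)(5.00) + (900.00)(245.00) = 912500.00 mm³
x_c = 181100.00 / 7300.00 = 24.81 mm
y_c = 912500.00 / 7300.00 = 125.00 mm

x_c = 24.81 mm, y_c = 125.00 mm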